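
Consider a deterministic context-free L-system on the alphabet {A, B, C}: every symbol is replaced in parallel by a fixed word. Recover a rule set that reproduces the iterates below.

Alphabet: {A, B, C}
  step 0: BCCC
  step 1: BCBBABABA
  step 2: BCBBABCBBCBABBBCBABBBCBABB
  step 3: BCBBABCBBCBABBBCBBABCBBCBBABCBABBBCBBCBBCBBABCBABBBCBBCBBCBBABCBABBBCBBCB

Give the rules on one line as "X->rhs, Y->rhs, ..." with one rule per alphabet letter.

A->ABB, B->BCB, C->BA

  step 2 ⇒ step 3: BCBBABCBBCBABBBCBABBBCBABB ⇒ BCB·BA·BCB·BCB·ABB·BCB·BA·BCB·BCB·BA·BCB·ABB·BCB·BCB·BCB·BA·BCB·ABB·BCB·BCB·BCB·BA·BCB·ABB·BCB·BCB
    A ↦ ABB
    B ↦ BCB
    C ↦ BA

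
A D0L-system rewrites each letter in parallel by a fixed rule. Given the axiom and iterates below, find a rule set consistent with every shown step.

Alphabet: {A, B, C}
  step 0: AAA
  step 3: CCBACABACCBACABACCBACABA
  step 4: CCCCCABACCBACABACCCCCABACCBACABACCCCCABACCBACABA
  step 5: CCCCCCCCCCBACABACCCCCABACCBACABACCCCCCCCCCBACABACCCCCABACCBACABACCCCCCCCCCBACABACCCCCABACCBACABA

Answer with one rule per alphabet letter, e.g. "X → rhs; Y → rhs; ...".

  step 4 ⇒ step 5: CCCCCABACCBACABACCCCCABACCBACABACCCCCABACCBACABA ⇒ CC·CC·CC·CC·CC·BA·CA·BA·CC·CC·CA·BA·CC·BA·CA·BA·CC·CC·CC·CC·CC·BA·CA·BA·CC·CC·CA·BA·CC·BA·CA·BA·CC·CC·CC·CC·CC·BA·CA·BA·CC·CC·CA·BA·CC·BA·CA·BA
    A ↦ BA
    B ↦ CA
    C ↦ CC

A->BA, B->CA, C->CC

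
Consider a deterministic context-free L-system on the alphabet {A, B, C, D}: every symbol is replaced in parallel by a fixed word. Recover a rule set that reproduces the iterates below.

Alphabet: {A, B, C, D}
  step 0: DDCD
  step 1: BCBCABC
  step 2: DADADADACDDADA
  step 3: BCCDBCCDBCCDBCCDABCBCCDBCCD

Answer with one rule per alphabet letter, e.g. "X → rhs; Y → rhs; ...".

A->CD, B->DAD, C->A, D->BC

  step 2 ⇒ step 3: DADADADACDDADA ⇒ BC·CD·BC·CD·BC·CD·BC·CD·A·BC·BC·CD·BC·CD
    A ↦ CD
    C ↦ A
    D ↦ BC
  step 1 ⇒ step 2: BCBCABC ⇒ DAD·A·DAD·A·CD·DAD·A
    B ↦ DAD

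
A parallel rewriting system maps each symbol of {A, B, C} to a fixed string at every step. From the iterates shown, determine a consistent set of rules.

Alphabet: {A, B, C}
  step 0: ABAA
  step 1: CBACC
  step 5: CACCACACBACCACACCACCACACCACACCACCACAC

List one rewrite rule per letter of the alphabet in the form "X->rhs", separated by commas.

  step 0 ⇒ step 1: ABAA ⇒ C·BA·C·C
    A ↦ C
    B ↦ BA
    C ↦ CA  (constrained at step 1)

A->C, B->BA, C->CA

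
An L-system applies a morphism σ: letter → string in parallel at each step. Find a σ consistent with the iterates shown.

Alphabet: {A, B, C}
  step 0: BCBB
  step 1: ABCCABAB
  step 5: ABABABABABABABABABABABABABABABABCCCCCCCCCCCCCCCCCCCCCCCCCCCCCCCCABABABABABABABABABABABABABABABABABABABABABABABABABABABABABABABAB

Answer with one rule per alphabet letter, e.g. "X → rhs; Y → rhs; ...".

  step 0 ⇒ step 1: BCBB ⇒ AB·CC·AB·AB
    B ↦ AB
    C ↦ CC
    A ↦ AB  (constrained at step 1)

A->AB, B->AB, C->CC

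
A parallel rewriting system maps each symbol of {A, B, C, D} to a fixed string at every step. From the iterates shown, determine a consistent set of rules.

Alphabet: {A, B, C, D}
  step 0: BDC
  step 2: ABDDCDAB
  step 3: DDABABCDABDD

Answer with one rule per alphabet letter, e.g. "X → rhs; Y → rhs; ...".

A->D, B->D, C->CD, D->AB

  step 2 ⇒ step 3: ABDDCDAB ⇒ D·D·AB·AB·CD·AB·D·D
    A ↦ D
    B ↦ D
    C ↦ CD
    D ↦ AB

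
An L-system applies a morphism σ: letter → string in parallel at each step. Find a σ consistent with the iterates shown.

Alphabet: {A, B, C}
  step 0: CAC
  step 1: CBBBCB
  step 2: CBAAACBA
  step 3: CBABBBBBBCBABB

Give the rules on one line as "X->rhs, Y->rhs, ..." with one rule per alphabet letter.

  step 2 ⇒ step 3: CBAAACBA ⇒ CB·A·BB·BB·BB·CB·A·BB
    A ↦ BB
    B ↦ A
    C ↦ CB

A->BB, B->A, C->CB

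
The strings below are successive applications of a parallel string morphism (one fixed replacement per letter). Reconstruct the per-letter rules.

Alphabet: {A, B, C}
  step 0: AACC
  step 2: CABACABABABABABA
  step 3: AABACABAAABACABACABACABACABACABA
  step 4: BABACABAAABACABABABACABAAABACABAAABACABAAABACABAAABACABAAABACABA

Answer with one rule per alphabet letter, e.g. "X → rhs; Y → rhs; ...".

  step 3 ⇒ step 4: AABACABAAABACABACABACABACABACABA ⇒ BA·BA·CA·BA·AA·BA·CA·BA·BA·BA·CA·BA·AA·BA·CA·BA·AA·BA·CA·BA·AA·BA·CA·BA·AA·BA·CA·BA·AA·BA·CA·BA
    A ↦ BA
    B ↦ CA
    C ↦ AA

A->BA, B->CA, C->AA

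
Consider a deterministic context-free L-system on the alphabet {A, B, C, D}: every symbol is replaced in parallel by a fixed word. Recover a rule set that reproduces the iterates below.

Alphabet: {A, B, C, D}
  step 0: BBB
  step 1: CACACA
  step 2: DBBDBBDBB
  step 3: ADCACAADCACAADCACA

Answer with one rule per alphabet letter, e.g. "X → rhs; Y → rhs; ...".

A->BB, B->CA, C->D, D->AD

  step 2 ⇒ step 3: DBBDBBDBB ⇒ AD·CA·CA·AD·CA·CA·AD·CA·CA
    B ↦ CA
    D ↦ AD
  step 1 ⇒ step 2: CACACA ⇒ D·BB·D·BB·D·BB
    A ↦ BB
  step 1 ⇒ step 2: CACACA ⇒ D·BB·D·BB·D·BB
    C ↦ D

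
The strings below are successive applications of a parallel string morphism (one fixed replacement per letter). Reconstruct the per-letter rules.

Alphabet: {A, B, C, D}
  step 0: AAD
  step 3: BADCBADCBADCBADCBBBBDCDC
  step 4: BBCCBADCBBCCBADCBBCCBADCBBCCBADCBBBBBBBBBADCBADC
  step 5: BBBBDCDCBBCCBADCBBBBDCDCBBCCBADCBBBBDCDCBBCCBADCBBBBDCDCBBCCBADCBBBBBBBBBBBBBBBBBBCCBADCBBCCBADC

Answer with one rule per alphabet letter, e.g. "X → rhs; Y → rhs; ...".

A->CC, B->BB, C->DC, D->BA

  step 4 ⇒ step 5: BBCCBADCBBCCBADCBBCCBADCBBCCBADCBBBBBBBBBADCBADC ⇒ BB·BB·DC·DC·BB·CC·BA·DC·BB·BB·DC·DC·BB·CC·BA·DC·BB·BB·DC·DC·BB·CC·BA·DC·BB·BB·DC·DC·BB·CC·BA·DC·BB·BB·BB·BB·BB·BB·BB·BB·BB·CC·BA·DC·BB·CC·BA·DC
    A ↦ CC
    B ↦ BB
    C ↦ DC
    D ↦ BA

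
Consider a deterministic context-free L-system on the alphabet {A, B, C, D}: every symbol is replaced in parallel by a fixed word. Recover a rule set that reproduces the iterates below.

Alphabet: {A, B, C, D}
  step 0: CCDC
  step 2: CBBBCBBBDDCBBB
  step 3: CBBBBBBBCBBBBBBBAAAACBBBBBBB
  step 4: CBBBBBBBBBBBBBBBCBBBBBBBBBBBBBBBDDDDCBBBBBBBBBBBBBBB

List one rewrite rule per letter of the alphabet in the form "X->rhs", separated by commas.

  step 3 ⇒ step 4: CBBBBBBBCBBBBBBBAAAACBBBBBBB ⇒ CB·BB·BB·BB·BB·BB·BB·BB·CB·BB·BB·BB·BB·BB·BB·BB·D·D·D·D·CB·BB·BB·BB·BB·BB·BB·BB
    A ↦ D
    B ↦ BB
    C ↦ CB
  step 2 ⇒ step 3: CBBBCBBBDDCBBB ⇒ CB·BB·BB·BB·CB·BB·BB·BB·AA·AA·CB·BB·BB·BB
    D ↦ AA

A->D, B->BB, C->CB, D->AA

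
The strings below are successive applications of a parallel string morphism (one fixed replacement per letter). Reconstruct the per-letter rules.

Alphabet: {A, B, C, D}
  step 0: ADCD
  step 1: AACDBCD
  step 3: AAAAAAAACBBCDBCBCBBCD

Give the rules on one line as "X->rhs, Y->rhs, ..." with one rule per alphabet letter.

A->AA, B->CB, C->B, D->CD

  step 0 ⇒ step 1: ADCD ⇒ AA·CD·B·CD
    A ↦ AA
    C ↦ B
    D ↦ CD
    B ↦ CB  (constrained at step 1)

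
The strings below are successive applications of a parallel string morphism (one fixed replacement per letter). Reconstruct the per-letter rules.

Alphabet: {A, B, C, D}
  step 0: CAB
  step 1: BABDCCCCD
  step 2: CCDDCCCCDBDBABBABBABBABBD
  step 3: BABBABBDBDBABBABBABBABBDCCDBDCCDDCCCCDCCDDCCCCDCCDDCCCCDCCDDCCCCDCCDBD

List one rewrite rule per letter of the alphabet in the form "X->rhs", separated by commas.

A->DCC, B->CCD, C->BAB, D->BD

  step 2 ⇒ step 3: CCDDCCCCDBDBABBABBABBABBD ⇒ BAB·BAB·BD·BD·BAB·BAB·BAB·BAB·BD·CCD·BD·CCD·DCC·CCD·CCD·DCC·CCD·CCD·DCC·CCD·CCD·DCC·CCD·CCD·BD
    A ↦ DCC
    B ↦ CCD
    C ↦ BAB
    D ↦ BD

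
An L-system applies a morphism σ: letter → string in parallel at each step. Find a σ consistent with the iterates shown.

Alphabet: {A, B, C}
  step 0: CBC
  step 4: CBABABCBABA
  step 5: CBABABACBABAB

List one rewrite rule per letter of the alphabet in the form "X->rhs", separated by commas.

A->B, B->A, C->CB

  step 4 ⇒ step 5: CBABABCBABA ⇒ CB·A·B·A·B·A·CB·A·B·A·B
    A ↦ B
    B ↦ A
    C ↦ CB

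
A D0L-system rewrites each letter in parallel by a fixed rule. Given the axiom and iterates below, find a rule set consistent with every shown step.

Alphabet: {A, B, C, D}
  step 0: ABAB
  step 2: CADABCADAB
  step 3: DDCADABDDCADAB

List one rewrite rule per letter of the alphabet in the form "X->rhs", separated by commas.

  step 2 ⇒ step 3: CADABCADAB ⇒ D·D·CA·D·AB·D·D·CA·D·AB
    A ↦ D
    B ↦ AB
    C ↦ D
    D ↦ CA

A->D, B->AB, C->D, D->CA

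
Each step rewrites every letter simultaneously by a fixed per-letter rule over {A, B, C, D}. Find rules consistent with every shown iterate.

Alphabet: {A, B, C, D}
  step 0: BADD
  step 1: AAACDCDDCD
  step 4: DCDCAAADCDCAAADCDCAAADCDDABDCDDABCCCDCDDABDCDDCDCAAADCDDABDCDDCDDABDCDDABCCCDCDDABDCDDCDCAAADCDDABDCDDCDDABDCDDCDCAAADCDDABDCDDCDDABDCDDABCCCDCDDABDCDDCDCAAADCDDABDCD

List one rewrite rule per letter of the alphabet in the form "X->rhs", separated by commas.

A->C, B->AAA, C->DAB, D->DCD

  step 0 ⇒ step 1: BADD ⇒ AAA·C·DCD·DCD
    A ↦ C
    B ↦ AAA
    D ↦ DCD
    C ↦ DAB  (constrained at step 1)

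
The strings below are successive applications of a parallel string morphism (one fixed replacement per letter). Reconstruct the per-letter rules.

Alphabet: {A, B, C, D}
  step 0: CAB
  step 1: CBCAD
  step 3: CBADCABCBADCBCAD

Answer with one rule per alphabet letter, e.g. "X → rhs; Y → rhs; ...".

A->C, B->AD, C->CB, D->AB

  step 0 ⇒ step 1: CAB ⇒ CB·C·AD
    A ↦ C
    B ↦ AD
    C ↦ CB
    D ↦ AB  (constrained at step 1)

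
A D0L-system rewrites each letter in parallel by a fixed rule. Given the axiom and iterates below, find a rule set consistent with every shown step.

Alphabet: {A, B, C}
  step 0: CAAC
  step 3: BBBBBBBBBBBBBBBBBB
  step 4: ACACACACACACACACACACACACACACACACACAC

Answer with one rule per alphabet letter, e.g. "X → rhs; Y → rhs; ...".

A->B, B->AC, C->BB

  step 3 ⇒ step 4: BBBBBBBBBBBBBBBBBB ⇒ AC·AC·AC·AC·AC·AC·AC·AC·AC·AC·AC·AC·AC·AC·AC·AC·AC·AC
    B ↦ AC
    A ↦ B  (constrained at step 0)
    C ↦ BB  (constrained at step 0)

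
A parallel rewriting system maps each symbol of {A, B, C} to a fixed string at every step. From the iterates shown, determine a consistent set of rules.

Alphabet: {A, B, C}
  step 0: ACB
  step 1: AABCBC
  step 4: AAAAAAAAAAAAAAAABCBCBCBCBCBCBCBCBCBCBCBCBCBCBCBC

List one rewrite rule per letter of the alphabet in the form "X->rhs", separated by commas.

A->AA, B->BC, C->BC

  step 0 ⇒ step 1: ACB ⇒ AA·BC·BC
    A ↦ AA
    B ↦ BC
    C ↦ BC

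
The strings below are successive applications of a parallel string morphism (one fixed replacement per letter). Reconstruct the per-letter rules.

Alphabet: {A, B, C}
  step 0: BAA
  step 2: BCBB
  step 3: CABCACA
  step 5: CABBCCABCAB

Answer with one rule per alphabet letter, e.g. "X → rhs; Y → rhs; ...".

A->C, B->CA, C->B

  step 2 ⇒ step 3: BCBB ⇒ CA·B·CA·CA
    B ↦ CA
    C ↦ B
    A ↦ C  (constrained at step 0)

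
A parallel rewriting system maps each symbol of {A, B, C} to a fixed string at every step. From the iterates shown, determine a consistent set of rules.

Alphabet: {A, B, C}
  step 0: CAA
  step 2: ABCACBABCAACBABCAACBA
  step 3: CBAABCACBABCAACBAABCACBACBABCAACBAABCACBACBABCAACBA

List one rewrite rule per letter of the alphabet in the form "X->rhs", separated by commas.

  step 2 ⇒ step 3: ABCACBABCAACBABCAACBA ⇒ CBA·A·BCA·CBA·BCA·A·CBA·A·BCA·CBA·CBA·BCA·A·CBA·A·BCA·CBA·CBA·BCA·A·CBA
    A ↦ CBA
    B ↦ A
    C ↦ BCA

A->CBA, B->A, C->BCA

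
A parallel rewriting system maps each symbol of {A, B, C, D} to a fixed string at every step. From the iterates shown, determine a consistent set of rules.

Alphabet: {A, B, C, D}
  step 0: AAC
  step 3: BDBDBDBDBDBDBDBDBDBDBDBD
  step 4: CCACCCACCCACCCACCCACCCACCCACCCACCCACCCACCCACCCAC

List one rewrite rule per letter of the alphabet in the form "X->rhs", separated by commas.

A->BD, B->CC, C->BD, D->AC

  step 3 ⇒ step 4: BDBDBDBDBDBDBDBDBDBDBDBD ⇒ CC·AC·CC·AC·CC·AC·CC·AC·CC·AC·CC·AC·CC·AC·CC·AC·CC·AC·CC·AC·CC·AC·CC·AC
    B ↦ CC
    D ↦ AC
    A ↦ BD  (constrained at step 0)
    C ↦ BD  (constrained at step 0)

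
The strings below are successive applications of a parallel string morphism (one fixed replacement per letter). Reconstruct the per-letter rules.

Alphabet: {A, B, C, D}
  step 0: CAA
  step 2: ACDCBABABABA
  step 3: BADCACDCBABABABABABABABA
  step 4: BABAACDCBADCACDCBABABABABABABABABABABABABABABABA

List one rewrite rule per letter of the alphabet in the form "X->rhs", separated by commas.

  step 3 ⇒ step 4: BADCACDCBABABABABABABABA ⇒ BA·BA·AC·DC·BA·DC·AC·DC·BA·BA·BA·BA·BA·BA·BA·BA·BA·BA·BA·BA·BA·BA·BA·BA
    A ↦ BA
    B ↦ BA
    C ↦ DC
    D ↦ AC

A->BA, B->BA, C->DC, D->AC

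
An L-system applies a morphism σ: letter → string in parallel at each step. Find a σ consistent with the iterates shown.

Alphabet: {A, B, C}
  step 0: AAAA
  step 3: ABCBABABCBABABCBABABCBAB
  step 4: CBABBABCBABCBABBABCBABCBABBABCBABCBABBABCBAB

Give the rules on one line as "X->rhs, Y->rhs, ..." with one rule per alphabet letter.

  step 3 ⇒ step 4: ABCBABABCBABABCBABABCBAB ⇒ CB·AB·B·AB·CB·AB·CB·AB·B·AB·CB·AB·CB·AB·B·AB·CB·AB·CB·AB·B·AB·CB·AB
    A ↦ CB
    B ↦ AB
    C ↦ B

A->CB, B->AB, C->B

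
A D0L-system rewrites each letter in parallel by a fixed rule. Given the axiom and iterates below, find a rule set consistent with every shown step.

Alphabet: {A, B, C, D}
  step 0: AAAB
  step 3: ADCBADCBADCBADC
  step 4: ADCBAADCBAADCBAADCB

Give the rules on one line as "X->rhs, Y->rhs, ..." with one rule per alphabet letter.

  step 3 ⇒ step 4: ADCBADCBADCBADC ⇒ AD·C·B·A·AD·C·B·A·AD·C·B·A·AD·C·B
    A ↦ AD
    B ↦ A
    C ↦ B
    D ↦ C

A->AD, B->A, C->B, D->C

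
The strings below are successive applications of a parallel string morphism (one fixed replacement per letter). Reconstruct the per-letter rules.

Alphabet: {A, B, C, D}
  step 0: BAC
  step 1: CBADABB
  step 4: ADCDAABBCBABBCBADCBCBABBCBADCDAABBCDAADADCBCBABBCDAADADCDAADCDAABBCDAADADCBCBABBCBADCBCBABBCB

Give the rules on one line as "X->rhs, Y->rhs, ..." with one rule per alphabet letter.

A->AD, B->CB, C->ABB, D->CDA

  step 0 ⇒ step 1: BAC ⇒ CB·AD·ABB
    A ↦ AD
    B ↦ CB
    C ↦ ABB
    D ↦ CDA  (constrained at step 1)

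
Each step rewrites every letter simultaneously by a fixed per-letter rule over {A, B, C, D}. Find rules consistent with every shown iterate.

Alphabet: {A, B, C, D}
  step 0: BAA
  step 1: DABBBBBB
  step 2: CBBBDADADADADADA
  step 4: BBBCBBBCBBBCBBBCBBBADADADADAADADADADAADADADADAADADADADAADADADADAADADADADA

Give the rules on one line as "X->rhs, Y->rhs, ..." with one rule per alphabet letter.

A->BBB, B->DA, C->ADA, D->C

  step 1 ⇒ step 2: DABBBBBB ⇒ C·BBB·DA·DA·DA·DA·DA·DA
    A ↦ BBB
    B ↦ DA
    D ↦ C
    C ↦ ADA  (constrained at step 2)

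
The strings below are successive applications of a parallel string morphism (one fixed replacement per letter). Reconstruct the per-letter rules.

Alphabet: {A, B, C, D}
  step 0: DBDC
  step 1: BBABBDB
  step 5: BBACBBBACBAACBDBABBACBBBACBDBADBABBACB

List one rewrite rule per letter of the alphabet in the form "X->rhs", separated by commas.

A->CB, B->A, C->DB, D->BB

  step 0 ⇒ step 1: DBDC ⇒ BB·A·BB·DB
    B ↦ A
    C ↦ DB
    D ↦ BB
    A ↦ CB  (constrained at step 1)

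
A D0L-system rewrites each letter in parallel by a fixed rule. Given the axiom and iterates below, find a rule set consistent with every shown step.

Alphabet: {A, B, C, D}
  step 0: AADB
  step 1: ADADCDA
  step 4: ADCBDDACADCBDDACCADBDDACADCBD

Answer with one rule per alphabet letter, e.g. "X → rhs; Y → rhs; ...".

A->AD, B->DA, C->BD, D->C

  step 0 ⇒ step 1: AADB ⇒ AD·AD·C·DA
    A ↦ AD
    B ↦ DA
    D ↦ C
    C ↦ BD  (constrained at step 1)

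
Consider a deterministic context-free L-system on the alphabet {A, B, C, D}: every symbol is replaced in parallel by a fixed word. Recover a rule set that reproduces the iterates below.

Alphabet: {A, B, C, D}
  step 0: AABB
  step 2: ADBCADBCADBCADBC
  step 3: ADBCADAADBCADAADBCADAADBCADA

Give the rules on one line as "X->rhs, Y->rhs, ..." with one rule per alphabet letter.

A->AD, B->AD, C->A, D->BC

  step 2 ⇒ step 3: ADBCADBCADBCADBC ⇒ AD·BC·AD·A·AD·BC·AD·A·AD·BC·AD·A·AD·BC·AD·A
    A ↦ AD
    B ↦ AD
    C ↦ A
    D ↦ BC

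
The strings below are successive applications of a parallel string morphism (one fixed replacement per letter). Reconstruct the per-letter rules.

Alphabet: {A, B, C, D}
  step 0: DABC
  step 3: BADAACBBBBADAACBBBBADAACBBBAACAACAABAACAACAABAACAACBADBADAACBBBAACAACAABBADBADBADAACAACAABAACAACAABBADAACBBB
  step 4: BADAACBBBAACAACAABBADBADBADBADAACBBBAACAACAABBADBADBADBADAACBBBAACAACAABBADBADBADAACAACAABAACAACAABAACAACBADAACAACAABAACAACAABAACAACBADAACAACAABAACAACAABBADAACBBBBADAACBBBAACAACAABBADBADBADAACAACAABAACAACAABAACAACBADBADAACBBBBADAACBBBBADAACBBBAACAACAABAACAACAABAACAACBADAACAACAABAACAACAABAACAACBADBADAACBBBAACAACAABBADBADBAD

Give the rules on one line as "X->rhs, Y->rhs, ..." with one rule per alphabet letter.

  step 3 ⇒ step 4: BADAACBBBBADAACBBBBADAACBBBAACAACAABAACAACAABAACAACBADBADAACBBBAACAACAABBADBADBADAACAACAABAACAACAABBADAACBBB ⇒ BAD·AAC·BBB·AAC·AAC·AAB·BAD·BAD·BAD·BAD·AAC·BBB·AAC·AAC·AAB·BAD·BAD·BAD·BAD·AAC·BBB·AAC·AAC·AAB·BAD·BAD·BAD·AAC·AAC·AAB·AAC·AAC·AAB·AAC·AAC·BAD·AAC·AAC·AAB·AAC·AAC·AAB·AAC·AAC·BAD·AAC·AAC·AAB·AAC·AAC·AAB·BAD·AAC·BBB·BAD·AAC·BBB·AAC·AAC·AAB·BAD·BAD·BAD·AAC·AAC·AAB·AAC·AAC·AAB·AAC·AAC·BAD·BAD·AAC·BBB·BAD·AAC·BBB·BAD·AAC·BBB·AAC·AAC·AAB·AAC·AAC·AAB·AAC·AAC·BAD·AAC·AAC·AAB·AAC·AAC·AAB·AAC·AAC·BAD·BAD·AAC·BBB·AAC·AAC·AAB·BAD·BAD·BAD
    A ↦ AAC
    B ↦ BAD
    C ↦ AAB
    D ↦ BBB

A->AAC, B->BAD, C->AAB, D->BBB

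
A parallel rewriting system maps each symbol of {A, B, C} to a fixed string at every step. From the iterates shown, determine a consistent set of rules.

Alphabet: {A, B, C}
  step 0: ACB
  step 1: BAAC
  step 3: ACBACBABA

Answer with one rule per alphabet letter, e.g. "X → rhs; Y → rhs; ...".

A->BA, B->C, C->A

  step 0 ⇒ step 1: ACB ⇒ BA·A·C
    A ↦ BA
    B ↦ C
    C ↦ A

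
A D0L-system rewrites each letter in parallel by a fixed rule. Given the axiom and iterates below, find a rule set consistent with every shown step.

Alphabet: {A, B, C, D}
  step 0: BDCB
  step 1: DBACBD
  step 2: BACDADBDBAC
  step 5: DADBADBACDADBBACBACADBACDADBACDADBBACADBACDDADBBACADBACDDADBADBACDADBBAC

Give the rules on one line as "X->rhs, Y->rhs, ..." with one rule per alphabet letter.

A->AD, B->D, C->B, D->BAC

  step 1 ⇒ step 2: DBACBD ⇒ BAC·D·AD·B·D·BAC
    A ↦ AD
    B ↦ D
    C ↦ B
    D ↦ BAC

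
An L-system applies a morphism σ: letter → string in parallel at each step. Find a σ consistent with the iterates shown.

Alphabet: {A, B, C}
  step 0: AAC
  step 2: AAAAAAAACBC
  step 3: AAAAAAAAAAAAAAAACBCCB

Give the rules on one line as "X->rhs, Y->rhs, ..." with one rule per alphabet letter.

A->AA, B->C, C->CB

  step 2 ⇒ step 3: AAAAAAAACBC ⇒ AA·AA·AA·AA·AA·AA·AA·AA·CB·C·CB
    A ↦ AA
    B ↦ C
    C ↦ CB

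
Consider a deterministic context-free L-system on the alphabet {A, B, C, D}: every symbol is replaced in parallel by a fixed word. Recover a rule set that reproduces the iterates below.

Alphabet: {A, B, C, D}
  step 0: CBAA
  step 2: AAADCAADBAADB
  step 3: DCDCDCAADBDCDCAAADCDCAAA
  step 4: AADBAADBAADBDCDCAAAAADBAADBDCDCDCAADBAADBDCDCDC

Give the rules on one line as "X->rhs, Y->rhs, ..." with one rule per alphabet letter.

  step 3 ⇒ step 4: DCDCDCAADBDCDCAAADCDCAAA ⇒ AA·DB·AA·DB·AA·DB·DC·DC·AA·A·AA·DB·AA·DB·DC·DC·DC·AA·DB·AA·DB·DC·DC·DC
    A ↦ DC
    B ↦ A
    C ↦ DB
    D ↦ AA

A->DC, B->A, C->DB, D->AA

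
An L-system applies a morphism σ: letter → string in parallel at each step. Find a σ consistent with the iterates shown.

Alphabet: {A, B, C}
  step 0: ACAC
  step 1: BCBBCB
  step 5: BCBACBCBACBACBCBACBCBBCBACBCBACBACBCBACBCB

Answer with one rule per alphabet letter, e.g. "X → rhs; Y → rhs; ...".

  step 0 ⇒ step 1: ACAC ⇒ BC·B·BC·B
    A ↦ BC
    C ↦ B
    B ↦ AC  (constrained at step 1)

A->BC, B->AC, C->B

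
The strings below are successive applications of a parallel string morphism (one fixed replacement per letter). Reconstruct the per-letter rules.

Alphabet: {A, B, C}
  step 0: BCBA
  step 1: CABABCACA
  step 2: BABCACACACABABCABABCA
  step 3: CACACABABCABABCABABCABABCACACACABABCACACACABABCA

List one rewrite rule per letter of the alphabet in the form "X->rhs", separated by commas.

A->CA, B->CA, C->BAB

  step 2 ⇒ step 3: BABCACACACABABCABABCA ⇒ CA·CA·CA·BAB·CA·BAB·CA·BAB·CA·BAB·CA·CA·CA·CA·BAB·CA·CA·CA·CA·BAB·CA
    A ↦ CA
    B ↦ CA
    C ↦ BAB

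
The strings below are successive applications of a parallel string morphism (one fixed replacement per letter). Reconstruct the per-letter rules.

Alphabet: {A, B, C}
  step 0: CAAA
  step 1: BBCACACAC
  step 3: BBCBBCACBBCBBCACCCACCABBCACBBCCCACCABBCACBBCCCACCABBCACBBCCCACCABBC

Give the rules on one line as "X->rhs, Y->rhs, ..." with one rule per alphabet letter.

  step 0 ⇒ step 1: CAAA ⇒ BBC·AC·AC·AC
    A ↦ AC
    C ↦ BBC
    B ↦ CCA  (constrained at step 1)

A->AC, B->CCA, C->BBC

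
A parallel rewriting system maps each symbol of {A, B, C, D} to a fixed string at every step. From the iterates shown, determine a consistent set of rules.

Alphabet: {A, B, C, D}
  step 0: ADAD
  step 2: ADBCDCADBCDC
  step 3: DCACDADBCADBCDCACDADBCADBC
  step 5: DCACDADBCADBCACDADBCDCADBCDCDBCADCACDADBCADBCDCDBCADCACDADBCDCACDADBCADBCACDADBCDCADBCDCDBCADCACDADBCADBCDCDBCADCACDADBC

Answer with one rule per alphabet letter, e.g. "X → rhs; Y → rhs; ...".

  step 2 ⇒ step 3: ADBCDCADBCDC ⇒ DC·A·CDA·DBC·A·DBC·DC·A·CDA·DBC·A·DBC
    A ↦ DC
    B ↦ CDA
    C ↦ DBC
    D ↦ A

A->DC, B->CDA, C->DBC, D->A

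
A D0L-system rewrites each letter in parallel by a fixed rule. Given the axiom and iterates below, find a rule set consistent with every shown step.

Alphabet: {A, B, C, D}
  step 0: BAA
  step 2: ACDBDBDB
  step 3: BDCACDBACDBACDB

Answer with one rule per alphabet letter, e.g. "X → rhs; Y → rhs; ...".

A->B, B->DB, C->DC, D->AC

  step 2 ⇒ step 3: ACDBDBDB ⇒ B·DC·AC·DB·AC·DB·AC·DB
    A ↦ B
    B ↦ DB
    C ↦ DC
    D ↦ AC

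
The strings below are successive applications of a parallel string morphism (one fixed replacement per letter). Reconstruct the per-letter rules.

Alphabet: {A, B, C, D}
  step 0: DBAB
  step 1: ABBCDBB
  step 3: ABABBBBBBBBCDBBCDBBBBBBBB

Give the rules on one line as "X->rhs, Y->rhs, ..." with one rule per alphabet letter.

A->CD, B->BB, C->AB, D->A

  step 0 ⇒ step 1: DBAB ⇒ A·BB·CD·BB
    A ↦ CD
    B ↦ BB
    D ↦ A
    C ↦ AB  (constrained at step 1)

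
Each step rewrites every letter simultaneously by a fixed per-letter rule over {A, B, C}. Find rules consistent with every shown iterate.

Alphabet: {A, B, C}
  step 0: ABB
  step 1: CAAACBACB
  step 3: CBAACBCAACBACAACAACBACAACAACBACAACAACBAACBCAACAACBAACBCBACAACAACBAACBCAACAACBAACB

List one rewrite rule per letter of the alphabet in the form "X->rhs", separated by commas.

  step 0 ⇒ step 1: ABB ⇒ CAA·ACB·ACB
    A ↦ CAA
    B ↦ ACB
    C ↦ CBA  (constrained at step 1)

A->CAA, B->ACB, C->CBA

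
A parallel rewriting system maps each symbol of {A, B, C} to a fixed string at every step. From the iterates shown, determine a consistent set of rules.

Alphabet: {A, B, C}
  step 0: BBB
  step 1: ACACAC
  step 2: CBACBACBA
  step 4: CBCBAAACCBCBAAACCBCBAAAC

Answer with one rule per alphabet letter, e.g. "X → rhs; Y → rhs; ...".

  step 1 ⇒ step 2: ACACAC ⇒ CB·A·CB·A·CB·A
    A ↦ CB
    C ↦ A
  step 0 ⇒ step 1: BBB ⇒ AC·AC·AC
    B ↦ AC

A->CB, B->AC, C->A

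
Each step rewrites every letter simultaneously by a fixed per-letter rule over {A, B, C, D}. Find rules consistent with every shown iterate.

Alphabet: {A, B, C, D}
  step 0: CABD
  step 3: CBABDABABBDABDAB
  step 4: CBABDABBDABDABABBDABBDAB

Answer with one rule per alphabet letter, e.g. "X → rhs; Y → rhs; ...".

  step 3 ⇒ step 4: CBABDABABBDABDAB ⇒ CB·AB·D·AB·B·D·AB·D·AB·AB·B·D·AB·B·D·AB
    A ↦ D
    B ↦ AB
    C ↦ CB
    D ↦ B

A->D, B->AB, C->CB, D->B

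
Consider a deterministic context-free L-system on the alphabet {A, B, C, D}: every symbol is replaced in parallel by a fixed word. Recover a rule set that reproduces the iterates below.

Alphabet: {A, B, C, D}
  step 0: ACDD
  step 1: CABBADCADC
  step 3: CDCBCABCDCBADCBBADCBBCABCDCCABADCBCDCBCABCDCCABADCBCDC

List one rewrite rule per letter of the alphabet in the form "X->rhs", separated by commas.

  step 0 ⇒ step 1: ACDD ⇒ CAB·B·ADC·ADC
    A ↦ CAB
    C ↦ B
    D ↦ ADC
    B ↦ CDC  (constrained at step 1)

A->CAB, B->CDC, C->B, D->ADC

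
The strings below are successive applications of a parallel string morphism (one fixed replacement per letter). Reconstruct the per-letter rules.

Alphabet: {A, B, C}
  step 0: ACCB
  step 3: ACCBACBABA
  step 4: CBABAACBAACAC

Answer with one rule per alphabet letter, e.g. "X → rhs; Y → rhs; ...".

  step 3 ⇒ step 4: ACCBACBABA ⇒ C·BA·BA·A·C·BA·A·C·A·C
    A ↦ C
    B ↦ A
    C ↦ BA

A->C, B->A, C->BA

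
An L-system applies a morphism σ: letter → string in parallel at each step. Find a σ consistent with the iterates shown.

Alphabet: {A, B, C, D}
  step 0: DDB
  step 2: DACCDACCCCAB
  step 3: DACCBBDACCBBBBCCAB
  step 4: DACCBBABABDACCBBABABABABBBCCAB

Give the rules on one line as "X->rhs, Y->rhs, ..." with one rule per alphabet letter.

  step 3 ⇒ step 4: DACCBBDACCBBBBCCAB ⇒ DA·CC·B·B·AB·AB·DA·CC·B·B·AB·AB·AB·AB·B·B·CC·AB
    A ↦ CC
    B ↦ AB
    C ↦ B
    D ↦ DA

A->CC, B->AB, C->B, D->DA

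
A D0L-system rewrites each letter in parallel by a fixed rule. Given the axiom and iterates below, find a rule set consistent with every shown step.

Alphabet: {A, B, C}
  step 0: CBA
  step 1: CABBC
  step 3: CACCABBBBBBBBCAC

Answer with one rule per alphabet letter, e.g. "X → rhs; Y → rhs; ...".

  step 0 ⇒ step 1: CBA ⇒ CA·BB·C
    A ↦ C
    B ↦ BB
    C ↦ CA

A->C, B->BB, C->CA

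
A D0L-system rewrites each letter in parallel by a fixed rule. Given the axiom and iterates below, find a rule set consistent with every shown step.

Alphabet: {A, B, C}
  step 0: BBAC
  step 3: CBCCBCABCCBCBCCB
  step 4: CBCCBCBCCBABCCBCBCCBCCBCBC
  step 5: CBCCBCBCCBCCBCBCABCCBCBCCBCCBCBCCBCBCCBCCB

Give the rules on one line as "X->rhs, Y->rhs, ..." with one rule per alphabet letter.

A->AB, B->C, C->CB

  step 4 ⇒ step 5: CBCCBCBCCBABCCBCBCCBCCBCBC ⇒ CB·C·CB·CB·C·CB·C·CB·CB·C·AB·C·CB·CB·C·CB·C·CB·CB·C·CB·CB·C·CB·C·CB
    A ↦ AB
    B ↦ C
    C ↦ CB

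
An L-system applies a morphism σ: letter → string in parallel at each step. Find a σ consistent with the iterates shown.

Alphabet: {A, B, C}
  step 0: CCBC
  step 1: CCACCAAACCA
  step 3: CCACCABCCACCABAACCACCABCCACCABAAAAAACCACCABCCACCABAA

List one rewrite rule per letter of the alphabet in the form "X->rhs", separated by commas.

A->B, B->AA, C->CCA

  step 0 ⇒ step 1: CCBC ⇒ CCA·CCA·AA·CCA
    B ↦ AA
    C ↦ CCA
    A ↦ B  (constrained at step 1)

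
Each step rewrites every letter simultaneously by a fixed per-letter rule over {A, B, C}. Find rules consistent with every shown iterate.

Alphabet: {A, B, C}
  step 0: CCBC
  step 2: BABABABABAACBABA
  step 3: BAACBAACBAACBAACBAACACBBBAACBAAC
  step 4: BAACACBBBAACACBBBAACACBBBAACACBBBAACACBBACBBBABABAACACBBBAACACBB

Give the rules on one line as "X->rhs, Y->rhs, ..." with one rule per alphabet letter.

A->AC, B->BA, C->BB

  step 3 ⇒ step 4: BAACBAACBAACBAACBAACACBBBAACBAAC ⇒ BA·AC·AC·BB·BA·AC·AC·BB·BA·AC·AC·BB·BA·AC·AC·BB·BA·AC·AC·BB·AC·BB·BA·BA·BA·AC·AC·BB·BA·AC·AC·BB
    A ↦ AC
    B ↦ BA
    C ↦ BB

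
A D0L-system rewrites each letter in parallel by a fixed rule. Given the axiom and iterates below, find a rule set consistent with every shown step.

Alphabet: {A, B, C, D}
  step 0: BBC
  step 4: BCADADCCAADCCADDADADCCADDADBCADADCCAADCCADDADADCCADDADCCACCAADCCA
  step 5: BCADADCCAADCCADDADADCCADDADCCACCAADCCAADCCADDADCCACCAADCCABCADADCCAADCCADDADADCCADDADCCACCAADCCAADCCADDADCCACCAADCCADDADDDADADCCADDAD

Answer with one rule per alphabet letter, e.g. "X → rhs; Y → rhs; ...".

  step 4 ⇒ step 5: BCADADCCAADCCADDADADCCADDADBCADADCCAADCCADDADADCCADDADCCACCAADCCA ⇒ BCA·D·AD·CCA·AD·CCA·D·D·AD·AD·CCA·D·D·AD·CCA·CCA·AD·CCA·AD·CCA·D·D·AD·CCA·CCA·AD·CCA·BCA·D·AD·CCA·AD·CCA·D·D·AD·AD·CCA·D·D·AD·CCA·CCA·AD·CCA·AD·CCA·D·D·AD·CCA·CCA·AD·CCA·D·D·AD·D·D·AD·AD·CCA·D·D·AD
    A ↦ AD
    B ↦ BCA
    C ↦ D
    D ↦ CCA

A->AD, B->BCA, C->D, D->CCA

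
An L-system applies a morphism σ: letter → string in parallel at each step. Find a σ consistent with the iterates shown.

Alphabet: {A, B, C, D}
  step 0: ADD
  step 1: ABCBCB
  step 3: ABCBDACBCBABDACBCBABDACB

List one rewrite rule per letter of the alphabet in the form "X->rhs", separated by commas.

A->AB, B->CB, C->DA, D->CB

  step 0 ⇒ step 1: ADD ⇒ AB·CB·CB
    A ↦ AB
    D ↦ CB
    B ↦ CB  (constrained at step 1)
    C ↦ DA  (constrained at step 1)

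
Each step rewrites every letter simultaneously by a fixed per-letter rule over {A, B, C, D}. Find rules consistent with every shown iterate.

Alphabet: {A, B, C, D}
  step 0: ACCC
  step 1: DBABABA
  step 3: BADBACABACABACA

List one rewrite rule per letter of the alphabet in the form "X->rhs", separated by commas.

  step 0 ⇒ step 1: ACCC ⇒ D·BA·BA·BA
    A ↦ D
    C ↦ BA
    B ↦ C  (constrained at step 1)
    D ↦ CA  (constrained at step 1)

A->D, B->C, C->BA, D->CA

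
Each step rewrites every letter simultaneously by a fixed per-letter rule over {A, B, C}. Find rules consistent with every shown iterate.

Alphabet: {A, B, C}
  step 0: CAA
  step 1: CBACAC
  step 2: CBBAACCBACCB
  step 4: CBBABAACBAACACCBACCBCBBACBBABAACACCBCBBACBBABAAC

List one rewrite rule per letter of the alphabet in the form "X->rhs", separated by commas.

  step 1 ⇒ step 2: CBACAC ⇒ CB·BA·AC·CB·AC·CB
    A ↦ AC
    B ↦ BA
    C ↦ CB

A->AC, B->BA, C->CB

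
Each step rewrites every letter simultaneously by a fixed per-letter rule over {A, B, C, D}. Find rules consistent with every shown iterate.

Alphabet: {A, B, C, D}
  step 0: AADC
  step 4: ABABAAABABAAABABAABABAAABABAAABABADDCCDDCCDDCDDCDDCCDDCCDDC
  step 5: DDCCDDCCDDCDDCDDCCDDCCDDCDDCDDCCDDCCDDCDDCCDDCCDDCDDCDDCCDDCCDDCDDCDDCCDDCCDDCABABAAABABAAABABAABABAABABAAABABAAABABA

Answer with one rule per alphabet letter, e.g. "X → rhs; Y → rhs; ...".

A->DDC, B->C, C->A, D->AB

  step 4 ⇒ step 5: ABABAAABABAAABABAABABAAABABAAABABADDCCDDCCDDCDDCDDCCDDCCDDC ⇒ DDC·C·DDC·C·DDC·DDC·DDC·C·DDC·C·DDC·DDC·DDC·C·DDC·C·DDC·DDC·C·DDC·C·DDC·DDC·DDC·C·DDC·C·DDC·DDC·DDC·C·DDC·C·DDC·AB·AB·A·A·AB·AB·A·A·AB·AB·A·AB·AB·A·AB·AB·A·A·AB·AB·A·A·AB·AB·A
    A ↦ DDC
    B ↦ C
    C ↦ A
    D ↦ AB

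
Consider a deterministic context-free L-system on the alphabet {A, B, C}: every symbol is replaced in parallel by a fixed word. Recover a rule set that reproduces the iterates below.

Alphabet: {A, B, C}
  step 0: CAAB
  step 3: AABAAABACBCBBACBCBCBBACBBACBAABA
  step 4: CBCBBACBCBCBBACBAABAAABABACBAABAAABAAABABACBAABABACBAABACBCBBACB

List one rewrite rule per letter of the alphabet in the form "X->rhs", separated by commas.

  step 3 ⇒ step 4: AABAAABACBCBBACBCBCBBACBBACBAABA ⇒ CB·CB·BA·CB·CB·CB·BA·CB·AA·BA·AA·BA·BA·CB·AA·BA·AA·BA·AA·BA·BA·CB·AA·BA·BA·CB·AA·BA·CB·CB·BA·CB
    A ↦ CB
    B ↦ BA
    C ↦ AA

A->CB, B->BA, C->AA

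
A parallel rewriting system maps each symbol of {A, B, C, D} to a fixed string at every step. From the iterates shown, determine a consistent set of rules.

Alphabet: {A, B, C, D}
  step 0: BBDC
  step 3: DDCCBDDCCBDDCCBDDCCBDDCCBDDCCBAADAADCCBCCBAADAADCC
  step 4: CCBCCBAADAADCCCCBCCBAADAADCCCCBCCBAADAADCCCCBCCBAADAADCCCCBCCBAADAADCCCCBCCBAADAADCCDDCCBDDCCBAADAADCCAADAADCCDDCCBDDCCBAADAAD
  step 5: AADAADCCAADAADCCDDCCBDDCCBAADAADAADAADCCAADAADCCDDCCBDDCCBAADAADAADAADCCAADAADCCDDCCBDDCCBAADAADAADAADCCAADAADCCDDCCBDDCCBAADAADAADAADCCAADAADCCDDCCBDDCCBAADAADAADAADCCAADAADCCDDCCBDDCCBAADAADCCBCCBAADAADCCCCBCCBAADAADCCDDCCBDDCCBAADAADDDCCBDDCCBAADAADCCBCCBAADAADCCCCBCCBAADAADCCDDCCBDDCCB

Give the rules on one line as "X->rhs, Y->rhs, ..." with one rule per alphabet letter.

A->D, B->CC, C->AAD, D->CCB

  step 4 ⇒ step 5: CCBCCBAADAADCCCCBCCBAADAADCCCCBCCBAADAADCCCCBCCBAADAADCCCCBCCBAADAADCCCCBCCBAADAADCCDDCCBDDCCBAADAADCCAADAADCCDDCCBDDCCBAADAAD ⇒ AAD·AAD·CC·AAD·AAD·CC·D·D·CCB·D·D·CCB·AAD·AAD·AAD·AAD·CC·AAD·AAD·CC·D·D·CCB·D·D·CCB·AAD·AAD·AAD·AAD·CC·AAD·AAD·CC·D·D·CCB·D·D·CCB·AAD·AAD·AAD·AAD·CC·AAD·AAD·CC·D·D·CCB·D·D·CCB·AAD·AAD·AAD·AAD·CC·AAD·AAD·CC·D·D·CCB·D·D·CCB·AAD·AAD·AAD·AAD·CC·AAD·AAD·CC·D·D·CCB·D·D·CCB·AAD·AAD·CCB·CCB·AAD·AAD·CC·CCB·CCB·AAD·AAD·CC·D·D·CCB·D·D·CCB·AAD·AAD·D·D·CCB·D·D·CCB·AAD·AAD·CCB·CCB·AAD·AAD·CC·CCB·CCB·AAD·AAD·CC·D·D·CCB·D·D·CCB
    A ↦ D
    B ↦ CC
    C ↦ AAD
    D ↦ CCB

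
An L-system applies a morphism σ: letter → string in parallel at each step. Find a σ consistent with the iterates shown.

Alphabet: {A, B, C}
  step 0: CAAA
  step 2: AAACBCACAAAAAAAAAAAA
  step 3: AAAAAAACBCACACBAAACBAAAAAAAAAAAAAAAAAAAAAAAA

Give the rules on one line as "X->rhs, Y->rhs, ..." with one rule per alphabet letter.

A->AA, B->CAC, C->ACB

  step 2 ⇒ step 3: AAACBCACAAAAAAAAAAAA ⇒ AA·AA·AA·ACB·CAC·ACB·AA·ACB·AA·AA·AA·AA·AA·AA·AA·AA·AA·AA·AA·AA
    A ↦ AA
    B ↦ CAC
    C ↦ ACB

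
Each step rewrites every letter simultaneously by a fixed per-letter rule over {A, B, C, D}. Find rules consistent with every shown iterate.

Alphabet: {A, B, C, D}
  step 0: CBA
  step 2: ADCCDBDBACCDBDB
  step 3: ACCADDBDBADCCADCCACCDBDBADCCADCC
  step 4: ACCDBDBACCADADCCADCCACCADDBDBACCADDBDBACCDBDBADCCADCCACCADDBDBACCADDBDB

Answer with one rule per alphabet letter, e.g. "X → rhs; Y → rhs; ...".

  step 3 ⇒ step 4: ACCADDBDBADCCADCCACCDBDBADCCADCC ⇒ ACC·DB·DB·ACC·AD·AD·CC·AD·CC·ACC·AD·DB·DB·ACC·AD·DB·DB·ACC·DB·DB·AD·CC·AD·CC·ACC·AD·DB·DB·ACC·AD·DB·DB
    A ↦ ACC
    B ↦ CC
    C ↦ DB
    D ↦ AD

A->ACC, B->CC, C->DB, D->AD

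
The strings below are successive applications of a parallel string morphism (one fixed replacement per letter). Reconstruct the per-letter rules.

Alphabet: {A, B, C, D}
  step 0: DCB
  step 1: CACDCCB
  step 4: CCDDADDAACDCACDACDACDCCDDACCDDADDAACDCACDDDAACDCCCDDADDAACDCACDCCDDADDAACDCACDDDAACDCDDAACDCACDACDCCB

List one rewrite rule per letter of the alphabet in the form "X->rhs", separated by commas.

  step 0 ⇒ step 1: DCB ⇒ C·ACD·CCB
    B ↦ CCB
    C ↦ ACD
    D ↦ C
    A ↦ DDA  (constrained at step 1)

A->DDA, B->CCB, C->ACD, D->C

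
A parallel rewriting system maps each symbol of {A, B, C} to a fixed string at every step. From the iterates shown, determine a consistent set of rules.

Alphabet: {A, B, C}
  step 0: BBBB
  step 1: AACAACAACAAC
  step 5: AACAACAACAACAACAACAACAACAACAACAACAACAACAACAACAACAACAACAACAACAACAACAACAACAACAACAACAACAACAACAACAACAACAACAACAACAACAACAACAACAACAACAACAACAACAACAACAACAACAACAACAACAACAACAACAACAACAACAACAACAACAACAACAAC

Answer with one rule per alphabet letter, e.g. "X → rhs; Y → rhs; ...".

A->B, B->AAC, C->BB

  step 0 ⇒ step 1: BBBB ⇒ AAC·AAC·AAC·AAC
    B ↦ AAC
    A ↦ B  (constrained at step 1)
    C ↦ BB  (constrained at step 1)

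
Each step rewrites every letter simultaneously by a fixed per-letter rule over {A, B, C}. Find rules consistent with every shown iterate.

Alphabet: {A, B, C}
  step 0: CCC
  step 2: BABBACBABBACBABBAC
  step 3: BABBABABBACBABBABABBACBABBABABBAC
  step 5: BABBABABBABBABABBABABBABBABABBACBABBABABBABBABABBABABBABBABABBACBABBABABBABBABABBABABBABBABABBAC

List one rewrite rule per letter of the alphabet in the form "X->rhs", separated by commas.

A->B, B->BA, C->BAC

  step 2 ⇒ step 3: BABBACBABBACBABBAC ⇒ BA·B·BA·BA·B·BAC·BA·B·BA·BA·B·BAC·BA·B·BA·BA·B·BAC
    A ↦ B
    B ↦ BA
    C ↦ BAC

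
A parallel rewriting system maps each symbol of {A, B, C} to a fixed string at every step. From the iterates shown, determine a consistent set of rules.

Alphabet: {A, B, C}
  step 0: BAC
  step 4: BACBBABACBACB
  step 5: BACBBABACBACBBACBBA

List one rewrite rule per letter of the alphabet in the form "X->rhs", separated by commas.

  step 4 ⇒ step 5: BACBBABACBACB ⇒ BA·C·B·BA·BA·C·BA·C·B·BA·C·B·BA
    A ↦ C
    B ↦ BA
    C ↦ B

A->C, B->BA, C->B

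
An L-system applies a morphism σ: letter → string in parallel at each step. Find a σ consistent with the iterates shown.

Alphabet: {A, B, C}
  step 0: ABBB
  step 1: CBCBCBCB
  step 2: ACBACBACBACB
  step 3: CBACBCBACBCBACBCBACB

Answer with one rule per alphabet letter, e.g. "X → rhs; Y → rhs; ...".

  step 2 ⇒ step 3: ACBACBACBACB ⇒ CB·A·CB·CB·A·CB·CB·A·CB·CB·A·CB
    A ↦ CB
    B ↦ CB
    C ↦ A

A->CB, B->CB, C->A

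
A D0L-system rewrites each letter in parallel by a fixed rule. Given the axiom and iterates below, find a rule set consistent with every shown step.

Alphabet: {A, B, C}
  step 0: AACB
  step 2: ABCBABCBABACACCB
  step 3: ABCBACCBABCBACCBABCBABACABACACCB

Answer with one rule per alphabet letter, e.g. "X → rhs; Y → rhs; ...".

  step 2 ⇒ step 3: ABCBABCBABACACCB ⇒ AB·CB·AC·CB·AB·CB·AC·CB·AB·CB·AB·AC·AB·AC·AC·CB
    A ↦ AB
    B ↦ CB
    C ↦ AC

A->AB, B->CB, C->AC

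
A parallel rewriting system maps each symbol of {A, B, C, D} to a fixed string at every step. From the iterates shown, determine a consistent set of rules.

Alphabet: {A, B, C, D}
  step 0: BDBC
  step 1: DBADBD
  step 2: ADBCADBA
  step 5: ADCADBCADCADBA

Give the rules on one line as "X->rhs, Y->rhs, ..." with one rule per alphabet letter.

A->C, B->DB, C->D, D->A

  step 1 ⇒ step 2: DBADBD ⇒ A·DB·C·A·DB·A
    A ↦ C
    B ↦ DB
    D ↦ A
  step 0 ⇒ step 1: BDBC ⇒ DB·A·DB·D
    C ↦ D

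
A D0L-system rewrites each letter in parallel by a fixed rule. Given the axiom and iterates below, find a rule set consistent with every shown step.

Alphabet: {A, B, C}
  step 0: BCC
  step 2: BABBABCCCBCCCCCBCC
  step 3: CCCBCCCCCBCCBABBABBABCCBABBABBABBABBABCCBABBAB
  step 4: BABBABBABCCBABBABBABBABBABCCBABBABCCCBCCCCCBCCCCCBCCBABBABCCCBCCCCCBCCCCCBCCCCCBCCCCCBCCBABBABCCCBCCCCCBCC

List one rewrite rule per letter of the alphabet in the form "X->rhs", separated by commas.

A->CB, B->CC, C->BAB

  step 3 ⇒ step 4: CCCBCCCCCBCCBABBABBABCCBABBABBABBABBABCCBABBAB ⇒ BAB·BAB·BAB·CC·BAB·BAB·BAB·BAB·BAB·CC·BAB·BAB·CC·CB·CC·CC·CB·CC·CC·CB·CC·BAB·BAB·CC·CB·CC·CC·CB·CC·CC·CB·CC·CC·CB·CC·CC·CB·CC·BAB·BAB·CC·CB·CC·CC·CB·CC
    A ↦ CB
    B ↦ CC
    C ↦ BAB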